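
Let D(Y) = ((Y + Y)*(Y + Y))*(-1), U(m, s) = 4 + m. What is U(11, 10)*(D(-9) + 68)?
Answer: -3840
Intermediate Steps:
D(Y) = -4*Y² (D(Y) = ((2*Y)*(2*Y))*(-1) = (4*Y²)*(-1) = -4*Y²)
U(11, 10)*(D(-9) + 68) = (4 + 11)*(-4*(-9)² + 68) = 15*(-4*81 + 68) = 15*(-324 + 68) = 15*(-256) = -3840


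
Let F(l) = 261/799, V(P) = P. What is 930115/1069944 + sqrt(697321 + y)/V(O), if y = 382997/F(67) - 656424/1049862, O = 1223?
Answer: 930115/1069944 + 2*sqrt(108326149578872930023)/18617727777 ≈ 1.9874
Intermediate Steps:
F(l) = 261/799 (F(l) = 261*(1/799) = 261/799)
y = 53545488634687/45668997 (y = 382997/(261/799) - 656424/1049862 = 382997*(799/261) - 656424*1/1049862 = 306014603/261 - 109404/174977 = 53545488634687/45668997 ≈ 1.1725e+6)
930115/1069944 + sqrt(697321 + y)/V(O) = 930115/1069944 + sqrt(697321 + 53545488634687/45668997)/1223 = 930115*(1/1069944) + sqrt(85391439291724/45668997)*(1/1223) = 930115/1069944 + (2*sqrt(108326149578872930023)/15222999)*(1/1223) = 930115/1069944 + 2*sqrt(108326149578872930023)/18617727777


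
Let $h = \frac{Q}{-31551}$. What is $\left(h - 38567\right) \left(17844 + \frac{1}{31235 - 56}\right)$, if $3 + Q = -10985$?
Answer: $- \frac{676985648500447033}{983728629} \approx -6.8818 \cdot 10^{8}$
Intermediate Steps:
$Q = -10988$ ($Q = -3 - 10985 = -10988$)
$h = \frac{10988}{31551}$ ($h = - \frac{10988}{-31551} = \left(-10988\right) \left(- \frac{1}{31551}\right) = \frac{10988}{31551} \approx 0.34826$)
$\left(h - 38567\right) \left(17844 + \frac{1}{31235 - 56}\right) = \left(\frac{10988}{31551} - 38567\right) \left(17844 + \frac{1}{31235 - 56}\right) = - \frac{1216816429 \left(17844 + \frac{1}{31179}\right)}{31551} = \left(- \frac{1216816429}{31551}\right) \frac{556358077}{31179} = - \frac{676985648500447033}{983728629}$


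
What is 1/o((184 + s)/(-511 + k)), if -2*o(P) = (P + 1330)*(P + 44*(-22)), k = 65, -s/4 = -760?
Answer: 49729/32075317764 ≈ 1.5504e-6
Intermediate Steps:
s = 3040 (s = -4*(-760) = 3040)
o(P) = -(-968 + P)*(1330 + P)/2 (o(P) = -(P + 1330)*(P + 44*(-22))/2 = -(1330 + P)*(P - 968)/2 = -(1330 + P)*(-968 + P)/2 = -(-968 + P)*(1330 + P)/2)
1/o((184 + s)/(-511 + k)) = 1/(643720 - 181*(184 + 3040)/(-511 + 65) - (184 + 3040)**2/(-511 + 65)**2/2) = 1/(643720 - 583544/(-446) - (3224/(-446))**2/2) = 1/(643720 - 583544*(-1)/446 - (3224*(-1/446))**2/2) = 1/(643720 - 181*(-1612/223) - (-1612/223)**2/2) = 1/(643720 + 291772/223 - 1/2*2598544/49729) = 1/(643720 + 291772/223 - 1299272/49729) = 1/(32075317764/49729) = 49729/32075317764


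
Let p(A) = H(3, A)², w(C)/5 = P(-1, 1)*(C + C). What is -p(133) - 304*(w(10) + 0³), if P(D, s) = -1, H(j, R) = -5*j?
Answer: 30175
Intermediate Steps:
w(C) = -10*C (w(C) = 5*(-(C + C)) = 5*(-2*C) = -10*C)
p(A) = 225 (p(A) = (-5*3)² = (-15)² = 225)
-p(133) - 304*(w(10) + 0³) = -1*225 - 304*(-10*10 + 0³) = -225 - 304*(-100 + 0) = -225 - 304*(-100) = -225 - 1*(-30400) = -225 + 30400 = 30175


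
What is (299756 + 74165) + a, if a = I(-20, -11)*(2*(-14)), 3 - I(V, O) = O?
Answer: 373529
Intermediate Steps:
I(V, O) = 3 - O
a = -392 (a = (3 - 1*(-11))*(2*(-14)) = (3 + 11)*(-28) = 14*(-28) = -392)
(299756 + 74165) + a = (299756 + 74165) - 392 = 373921 - 392 = 373529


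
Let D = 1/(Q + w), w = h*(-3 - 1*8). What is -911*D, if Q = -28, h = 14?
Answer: 911/182 ≈ 5.0055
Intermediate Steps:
w = -154 (w = 14*(-3 - 1*8) = 14*(-3 - 8) = 14*(-11) = -154)
D = -1/182 (D = 1/(-28 - 154) = 1/(-182) = -1/182 ≈ -0.0054945)
-911*D = -911*(-1/182) = 911/182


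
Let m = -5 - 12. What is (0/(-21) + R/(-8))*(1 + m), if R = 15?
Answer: 30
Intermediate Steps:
m = -17
(0/(-21) + R/(-8))*(1 + m) = (0/(-21) + 15/(-8))*(1 - 17) = (0*(-1/21) + 15*(-⅛))*(-16) = (0 - 15/8)*(-16) = -15/8*(-16) = 30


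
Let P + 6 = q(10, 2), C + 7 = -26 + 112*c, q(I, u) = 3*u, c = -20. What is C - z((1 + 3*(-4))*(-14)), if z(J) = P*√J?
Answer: -2273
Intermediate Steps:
C = -2273 (C = -7 + (-26 + 112*(-20)) = -7 + (-26 - 2240) = -7 - 2266 = -2273)
P = 0 (P = -6 + 3*2 = -6 + 6 = 0)
z(J) = 0 (z(J) = 0*√J = 0)
C - z((1 + 3*(-4))*(-14)) = -2273 - 1*0 = -2273 + 0 = -2273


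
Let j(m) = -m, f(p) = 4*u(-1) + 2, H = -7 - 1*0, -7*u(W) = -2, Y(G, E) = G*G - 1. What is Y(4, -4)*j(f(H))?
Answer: -330/7 ≈ -47.143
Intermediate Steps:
Y(G, E) = -1 + G**2 (Y(G, E) = G**2 - 1 = -1 + G**2)
u(W) = 2/7 (u(W) = -1/7*(-2) = 2/7)
H = -7 (H = -7 + 0 = -7)
f(p) = 22/7 (f(p) = 4*(2/7) + 2 = 8/7 + 2 = 22/7)
Y(4, -4)*j(f(H)) = (-1 + 4**2)*(-1*22/7) = (-1 + 16)*(-22/7) = 15*(-22/7) = -330/7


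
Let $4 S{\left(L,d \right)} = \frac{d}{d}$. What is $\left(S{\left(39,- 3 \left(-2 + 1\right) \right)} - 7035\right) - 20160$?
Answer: $- \frac{108779}{4} \approx -27195.0$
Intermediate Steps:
$S{\left(L,d \right)} = \frac{1}{4}$ ($S{\left(L,d \right)} = \frac{d \frac{1}{d}}{4} = \frac{1}{4} \cdot 1 = \frac{1}{4}$)
$\left(S{\left(39,- 3 \left(-2 + 1\right) \right)} - 7035\right) - 20160 = \left(\frac{1}{4} - 7035\right) - 20160 = - \frac{28139}{4} - 20160 = - \frac{108779}{4}$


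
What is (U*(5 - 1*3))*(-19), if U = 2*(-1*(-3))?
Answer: -228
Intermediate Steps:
U = 6 (U = 2*3 = 6)
(U*(5 - 1*3))*(-19) = (6*(5 - 1*3))*(-19) = (6*(5 - 3))*(-19) = (6*2)*(-19) = 12*(-19) = -228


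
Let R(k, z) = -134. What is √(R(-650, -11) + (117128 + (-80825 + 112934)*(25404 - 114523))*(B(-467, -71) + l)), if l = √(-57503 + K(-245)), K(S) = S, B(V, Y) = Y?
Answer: √(203159743719 - 5722809686*I*√14437) ≈ 6.7829e+5 - 5.0687e+5*I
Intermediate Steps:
l = 2*I*√14437 (l = √(-57503 - 245) = √(-57748) = 2*I*√14437 ≈ 240.31*I)
√(R(-650, -11) + (117128 + (-80825 + 112934)*(25404 - 114523))*(B(-467, -71) + l)) = √(-134 + (117128 + (-80825 + 112934)*(25404 - 114523))*(-71 + 2*I*√14437)) = √(-134 + (117128 + 32109*(-89119))*(-71 + 2*I*√14437)) = √(-134 + (117128 - 2861521971)*(-71 + 2*I*√14437)) = √(-134 - 2861404843*(-71 + 2*I*√14437)) = √(-134 + (203159743853 - 5722809686*I*√14437)) = √(203159743719 - 5722809686*I*√14437)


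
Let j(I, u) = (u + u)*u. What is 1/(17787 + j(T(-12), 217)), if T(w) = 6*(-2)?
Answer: 1/111965 ≈ 8.9314e-6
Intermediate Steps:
T(w) = -12
j(I, u) = 2*u**2 (j(I, u) = (2*u)*u = 2*u**2)
1/(17787 + j(T(-12), 217)) = 1/(17787 + 2*217**2) = 1/(17787 + 2*47089) = 1/(17787 + 94178) = 1/111965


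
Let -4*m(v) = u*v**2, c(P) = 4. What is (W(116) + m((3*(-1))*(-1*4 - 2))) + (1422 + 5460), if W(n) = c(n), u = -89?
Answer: 14095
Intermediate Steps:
W(n) = 4
m(v) = 89*v**2/4 (m(v) = -(-89)*v**2/4 = 89*v**2/4)
(W(116) + m((3*(-1))*(-1*4 - 2))) + (1422 + 5460) = (4 + 89*((3*(-1))*(-1*4 - 2))**2/4) + (1422 + 5460) = (4 + 89*(-3*(-4 - 2))**2/4) + 6882 = (4 + 89*(-3*(-6))**2/4) + 6882 = (4 + (89/4)*18**2) + 6882 = (4 + (89/4)*324) + 6882 = (4 + 7209) + 6882 = 7213 + 6882 = 14095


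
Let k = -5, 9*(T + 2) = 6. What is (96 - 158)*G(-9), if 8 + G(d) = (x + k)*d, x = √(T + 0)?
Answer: -2294 + 372*I*√3 ≈ -2294.0 + 644.32*I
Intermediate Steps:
T = -4/3 (T = -2 + (⅑)*6 = -2 + ⅔ = -4/3 ≈ -1.3333)
x = 2*I*√3/3 (x = √(-4/3 + 0) = √(-4/3) = 2*I*√3/3 ≈ 1.1547*I)
G(d) = -8 + d*(-5 + 2*I*√3/3) (G(d) = -8 + (2*I*√3/3 - 5)*d = -8 + (-5 + 2*I*√3/3)*d = -8 + d*(-5 + 2*I*√3/3))
(96 - 158)*G(-9) = (96 - 158)*(-8 - 5*(-9) + (⅔)*I*(-9)*√3) = -62*(-8 + 45 - 6*I*√3) = -62*(37 - 6*I*√3) = -2294 + 372*I*√3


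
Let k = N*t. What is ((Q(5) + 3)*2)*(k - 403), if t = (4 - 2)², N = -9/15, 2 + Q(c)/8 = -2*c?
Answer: 377022/5 ≈ 75404.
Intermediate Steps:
Q(c) = -16 - 16*c (Q(c) = -16 + 8*(-2*c) = -16 - 16*c)
N = -⅗ (N = -9*1/15 = -⅗ ≈ -0.60000)
t = 4 (t = 2² = 4)
k = -12/5 (k = -⅗*4 = -12/5 ≈ -2.4000)
((Q(5) + 3)*2)*(k - 403) = (((-16 - 16*5) + 3)*2)*(-12/5 - 403) = (((-16 - 80) + 3)*2)*(-2027/5) = ((-96 + 3)*2)*(-2027/5) = -93*2*(-2027/5) = -186*(-2027/5) = 377022/5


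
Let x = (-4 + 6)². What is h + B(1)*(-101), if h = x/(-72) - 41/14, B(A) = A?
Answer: -6551/63 ≈ -103.98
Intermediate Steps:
x = 4 (x = 2² = 4)
h = -188/63 (h = 4/(-72) - 41/14 = 4*(-1/72) - 41*1/14 = -1/18 - 41/14 = -188/63 ≈ -2.9841)
h + B(1)*(-101) = -188/63 + 1*(-101) = -188/63 - 101 = -6551/63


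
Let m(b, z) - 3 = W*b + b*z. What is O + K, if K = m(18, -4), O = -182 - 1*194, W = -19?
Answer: -787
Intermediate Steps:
O = -376 (O = -182 - 194 = -376)
m(b, z) = 3 - 19*b + b*z (m(b, z) = 3 + (-19*b + b*z) = 3 - 19*b + b*z)
K = -411 (K = 3 - 19*18 + 18*(-4) = 3 - 342 - 72 = -411)
O + K = -376 - 411 = -787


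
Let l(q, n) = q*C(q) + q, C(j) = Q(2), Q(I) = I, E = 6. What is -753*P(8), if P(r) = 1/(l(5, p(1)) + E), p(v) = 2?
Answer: -251/7 ≈ -35.857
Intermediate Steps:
C(j) = 2
l(q, n) = 3*q (l(q, n) = q*2 + q = 2*q + q = 3*q)
P(r) = 1/21 (P(r) = 1/(3*5 + 6) = 1/(15 + 6) = 1/21)
-753*P(8) = -753*1/21 = -251/7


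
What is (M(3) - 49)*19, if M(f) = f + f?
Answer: -817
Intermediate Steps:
M(f) = 2*f
(M(3) - 49)*19 = (2*3 - 49)*19 = (6 - 49)*19 = -43*19 = -817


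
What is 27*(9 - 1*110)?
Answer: -2727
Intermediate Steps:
27*(9 - 1*110) = 27*(9 - 110) = 27*(-101) = -2727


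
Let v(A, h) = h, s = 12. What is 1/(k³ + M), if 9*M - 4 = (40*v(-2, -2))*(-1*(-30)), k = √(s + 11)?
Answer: -21564/4755289 - 1863*√23/4755289 ≈ -0.0064136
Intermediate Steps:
k = √23 (k = √(12 + 11) = √23 ≈ 4.7958)
M = -2396/9 (M = 4/9 + ((40*(-2))*(-1*(-30)))/9 = 4/9 + (-80*30)/9 = 4/9 + (⅑)*(-2400) = 4/9 - 800/3 = -2396/9 ≈ -266.22)
1/(k³ + M) = 1/((√23)³ - 2396/9) = 1/(23*√23 - 2396/9) = 1/(-2396/9 + 23*√23)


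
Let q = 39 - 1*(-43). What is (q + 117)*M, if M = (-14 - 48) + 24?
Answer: -7562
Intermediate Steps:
M = -38 (M = -62 + 24 = -38)
q = 82 (q = 39 + 43 = 82)
(q + 117)*M = (82 + 117)*(-38) = 199*(-38) = -7562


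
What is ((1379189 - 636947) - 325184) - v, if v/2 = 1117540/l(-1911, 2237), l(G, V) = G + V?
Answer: 66862914/163 ≈ 4.1020e+5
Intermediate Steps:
v = 1117540/163 (v = 2*(1117540/(-1911 + 2237)) = 2*(1117540/326) = 2*(1117540*(1/326)) = 2*(558770/163) = 1117540/163 ≈ 6856.1)
((1379189 - 636947) - 325184) - v = ((1379189 - 636947) - 325184) - 1*1117540/163 = (742242 - 325184) - 1117540/163 = 417058 - 1117540/163 = 66862914/163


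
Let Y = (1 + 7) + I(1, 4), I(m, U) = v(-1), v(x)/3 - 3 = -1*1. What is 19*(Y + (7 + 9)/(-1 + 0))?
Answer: -38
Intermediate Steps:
v(x) = 6 (v(x) = 9 + 3*(-1*1) = 9 + 3*(-1) = 9 - 3 = 6)
I(m, U) = 6
Y = 14 (Y = (1 + 7) + 6 = 8 + 6 = 14)
19*(Y + (7 + 9)/(-1 + 0)) = 19*(14 + (7 + 9)/(-1 + 0)) = 19*(14 + 16/(-1)) = 19*(14 + 16*(-1)) = 19*(14 - 16) = 19*(-2) = -38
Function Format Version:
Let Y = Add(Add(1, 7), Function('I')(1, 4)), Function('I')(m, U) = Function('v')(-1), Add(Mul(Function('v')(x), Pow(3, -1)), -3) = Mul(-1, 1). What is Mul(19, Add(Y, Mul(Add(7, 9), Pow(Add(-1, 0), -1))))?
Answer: -38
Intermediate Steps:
Function('v')(x) = 6 (Function('v')(x) = Add(9, Mul(3, Mul(-1, 1))) = Add(9, Mul(3, -1)) = Add(9, -3) = 6)
Function('I')(m, U) = 6
Y = 14 (Y = Add(Add(1, 7), 6) = Add(8, 6) = 14)
Mul(19, Add(Y, Mul(Add(7, 9), Pow(Add(-1, 0), -1)))) = Mul(19, Add(14, Mul(Add(7, 9), Pow(Add(-1, 0), -1)))) = Mul(19, Add(14, Mul(16, Pow(-1, -1)))) = Mul(19, Add(14, Mul(16, -1))) = Mul(19, Add(14, -16)) = Mul(19, -2) = -38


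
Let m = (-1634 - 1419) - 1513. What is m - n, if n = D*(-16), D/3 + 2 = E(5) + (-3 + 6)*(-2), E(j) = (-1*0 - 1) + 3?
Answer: -4854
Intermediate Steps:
m = -4566 (m = -3053 - 1513 = -4566)
E(j) = 2 (E(j) = (0 - 1) + 3 = -1 + 3 = 2)
D = -18 (D = -6 + 3*(2 + (-3 + 6)*(-2)) = -6 + 3*(2 + 3*(-2)) = -6 + 3*(2 - 6) = -6 + 3*(-4) = -6 - 12 = -18)
n = 288 (n = -18*(-16) = 288)
m - n = -4566 - 1*288 = -4566 - 288 = -4854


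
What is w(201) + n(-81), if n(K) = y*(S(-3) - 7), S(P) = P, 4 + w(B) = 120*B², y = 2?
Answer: 4848096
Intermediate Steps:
w(B) = -4 + 120*B²
n(K) = -20 (n(K) = 2*(-3 - 7) = 2*(-10) = -20)
w(201) + n(-81) = (-4 + 120*201²) - 20 = (-4 + 120*40401) - 20 = (-4 + 4848120) - 20 = 4848116 - 20 = 4848096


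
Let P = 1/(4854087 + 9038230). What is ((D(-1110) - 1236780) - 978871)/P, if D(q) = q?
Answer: -30795946525237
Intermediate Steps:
P = 1/13892317 ≈ 7.1982e-8
((D(-1110) - 1236780) - 978871)/P = ((-1110 - 1236780) - 978871)/(1/13892317) = (-1237890 - 978871)*13892317 = -2216761*13892317 = -30795946525237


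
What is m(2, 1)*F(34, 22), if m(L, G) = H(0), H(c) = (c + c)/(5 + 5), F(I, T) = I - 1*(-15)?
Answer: 0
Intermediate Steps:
F(I, T) = 15 + I (F(I, T) = I + 15 = 15 + I)
H(c) = c/5 (H(c) = (2*c)/10 = (2*c)*(1/10) = c/5)
m(L, G) = 0 (m(L, G) = (1/5)*0 = 0)
m(2, 1)*F(34, 22) = 0*(15 + 34) = 0*49 = 0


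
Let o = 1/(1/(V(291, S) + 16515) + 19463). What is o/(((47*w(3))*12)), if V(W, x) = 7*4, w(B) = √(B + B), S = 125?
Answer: 16543*√6/1089568171440 ≈ 3.7191e-8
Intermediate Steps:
w(B) = √2*√B (w(B) = √(2*B) = √2*√B)
V(W, x) = 28
o = 16543/321976410 (o = 1/(1/(28 + 16515) + 19463) = 1/(1/16543 + 19463) = 1/(321976410/16543) = 16543/321976410 ≈ 5.1380e-5)
o/(((47*w(3))*12)) = 16543/(321976410*(((47*(√2*√3))*12))) = 16543/(321976410*(((47*√6)*12))) = 16543/(321976410*((564*√6))) = 16543*(√6/3384)/321976410 = 16543*√6/1089568171440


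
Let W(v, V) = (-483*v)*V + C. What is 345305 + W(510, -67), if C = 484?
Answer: 16849899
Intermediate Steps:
W(v, V) = 484 - 483*V*v (W(v, V) = (-483*v)*V + 484 = -483*V*v + 484 = 484 - 483*V*v)
345305 + W(510, -67) = 345305 + (484 - 483*(-67)*510) = 345305 + (484 + 16504110) = 345305 + 16504594 = 16849899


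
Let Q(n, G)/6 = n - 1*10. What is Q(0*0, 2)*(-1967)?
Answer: 118020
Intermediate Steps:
Q(n, G) = -60 + 6*n (Q(n, G) = 6*(n - 1*10) = 6*(n - 10) = 6*(-10 + n) = -60 + 6*n)
Q(0*0, 2)*(-1967) = (-60 + 6*(0*0))*(-1967) = (-60 + 6*0)*(-1967) = (-60 + 0)*(-1967) = -60*(-1967) = 118020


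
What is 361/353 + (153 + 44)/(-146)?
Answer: -16835/51538 ≈ -0.32665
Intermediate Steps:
361/353 + (153 + 44)/(-146) = 361*(1/353) + 197*(-1/146) = 361/353 - 197/146 = -16835/51538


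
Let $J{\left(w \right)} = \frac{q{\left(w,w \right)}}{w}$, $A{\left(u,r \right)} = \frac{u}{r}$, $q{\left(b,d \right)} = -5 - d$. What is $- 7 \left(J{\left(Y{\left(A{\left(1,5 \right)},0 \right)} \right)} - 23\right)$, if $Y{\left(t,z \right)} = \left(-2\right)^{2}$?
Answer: $\frac{707}{4} \approx 176.75$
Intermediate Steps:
$Y{\left(t,z \right)} = 4$
$J{\left(w \right)} = \frac{-5 - w}{w}$
$- 7 \left(J{\left(Y{\left(A{\left(1,5 \right)},0 \right)} \right)} - 23\right) = - 7 \left(\frac{-5 - 4}{4} - 23\right) = - 7 \left(\frac{1}{4} \left(-9\right) - 23\right) = - 7 \left(- \frac{9}{4} - 23\right) = \left(-7\right) \left(- \frac{101}{4}\right) = \frac{707}{4}$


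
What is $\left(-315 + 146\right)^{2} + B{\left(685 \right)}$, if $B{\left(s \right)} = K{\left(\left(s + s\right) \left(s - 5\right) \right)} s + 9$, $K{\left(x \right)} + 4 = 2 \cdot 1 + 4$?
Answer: $29940$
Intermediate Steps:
$K{\left(x \right)} = 2$ ($K{\left(x \right)} = -4 + \left(2 \cdot 1 + 4\right) = -4 + \left(2 + 4\right) = -4 + 6 = 2$)
$B{\left(s \right)} = 9 + 2 s$ ($B{\left(s \right)} = 2 s + 9 = 9 + 2 s$)
$\left(-315 + 146\right)^{2} + B{\left(685 \right)} = \left(-315 + 146\right)^{2} + \left(9 + 2 \cdot 685\right) = \left(-169\right)^{2} + \left(9 + 1370\right) = 28561 + 1379 = 29940$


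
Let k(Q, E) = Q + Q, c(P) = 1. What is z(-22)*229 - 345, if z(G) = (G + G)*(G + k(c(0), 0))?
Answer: 201175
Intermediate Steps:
k(Q, E) = 2*Q
z(G) = 2*G*(2 + G) (z(G) = (G + G)*(G + 2*1) = (2*G)*(G + 2) = (2*G)*(2 + G) = 2*G*(2 + G))
z(-22)*229 - 345 = (2*(-22)*(2 - 22))*229 - 345 = (2*(-22)*(-20))*229 - 345 = 880*229 - 345 = 201520 - 345 = 201175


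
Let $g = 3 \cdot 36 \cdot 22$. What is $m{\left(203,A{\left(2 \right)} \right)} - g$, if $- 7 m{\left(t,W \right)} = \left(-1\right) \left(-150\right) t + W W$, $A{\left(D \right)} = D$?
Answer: $- \frac{47086}{7} \approx -6726.6$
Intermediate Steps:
$m{\left(t,W \right)} = - \frac{150 t}{7} - \frac{W^{2}}{7}$ ($m{\left(t,W \right)} = - \frac{\left(-1\right) \left(-150\right) t + W W}{7} = - \frac{150 t + W^{2}}{7} = - \frac{W^{2} + 150 t}{7} = - \frac{150 t}{7} - \frac{W^{2}}{7}$)
$g = 2376$ ($g = 108 \cdot 22 = 2376$)
$m{\left(203,A{\left(2 \right)} \right)} - g = \left(\left(- \frac{150}{7}\right) 203 - \frac{2^{2}}{7}\right) - 2376 = \left(-4350 - \frac{4}{7}\right) - 2376 = - \frac{30454}{7} - 2376 = - \frac{47086}{7}$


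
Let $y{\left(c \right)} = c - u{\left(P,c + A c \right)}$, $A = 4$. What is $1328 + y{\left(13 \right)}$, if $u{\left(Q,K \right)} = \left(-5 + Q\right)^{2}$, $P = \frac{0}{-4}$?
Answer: $1316$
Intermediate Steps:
$P = 0$ ($P = 0 \left(- \frac{1}{4}\right) = 0$)
$y{\left(c \right)} = -25 + c$ ($y{\left(c \right)} = c - \left(-5 + 0\right)^{2} = c - \left(-5\right)^{2} = c - 25 = -25 + c$)
$1328 + y{\left(13 \right)} = 1328 + \left(-25 + 13\right) = 1328 - 12 = 1316$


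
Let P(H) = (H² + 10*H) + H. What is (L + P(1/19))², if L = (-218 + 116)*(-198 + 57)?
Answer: 26958027020544/130321 ≈ 2.0686e+8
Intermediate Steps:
P(H) = H² + 11*H
L = 14382 (L = -102*(-141) = 14382)
(L + P(1/19))² = (14382 + (11 + 1/19)/19)² = (14382 + (1/19)*(210/19))² = (14382 + 210/361)² = (5192112/361)² = 26958027020544/130321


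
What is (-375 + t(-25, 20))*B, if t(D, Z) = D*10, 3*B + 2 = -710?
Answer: 445000/3 ≈ 1.4833e+5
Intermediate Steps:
B = -712/3 (B = -⅔ + (⅓)*(-710) = -⅔ - 710/3 = -712/3 ≈ -237.33)
t(D, Z) = 10*D
(-375 + t(-25, 20))*B = (-375 + 10*(-25))*(-712/3) = (-375 - 250)*(-712/3) = -625*(-712/3) = 445000/3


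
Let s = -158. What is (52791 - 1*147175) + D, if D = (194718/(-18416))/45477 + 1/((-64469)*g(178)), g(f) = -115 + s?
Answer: -25763526859628014185/272964981312296 ≈ -94384.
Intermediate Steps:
g(f) = -273 (g(f) = -115 - 158 = -273)
D = -63448268521/272964981312296 (D = (194718/(-18416))/45477 + 1/(-64469*(-273)) = (194718*(-1/18416))*(1/45477) - 1/64469*(-1/273) = -97359/9208*1/45477 + 1/17600037 = -32453/139584072 + 1/17600037 = -63448268521/272964981312296 ≈ -0.00023244)
(52791 - 1*147175) + D = (52791 - 1*147175) - 63448268521/272964981312296 = (52791 - 147175) - 63448268521/272964981312296 = -94384 - 63448268521/272964981312296 = -25763526859628014185/272964981312296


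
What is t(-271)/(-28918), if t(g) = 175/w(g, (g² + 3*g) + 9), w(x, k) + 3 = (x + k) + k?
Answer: -7/167724400 ≈ -4.1735e-8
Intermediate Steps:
w(x, k) = -3 + x + 2*k (w(x, k) = -3 + ((x + k) + k) = -3 + ((k + x) + k) = -3 + (x + 2*k) = -3 + x + 2*k)
t(g) = 175/(15 + 2*g² + 7*g) (t(g) = 175/(-3 + g + 2*((g² + 3*g) + 9)) = 175/(-3 + g + 2*(9 + g² + 3*g)) = 175/(-3 + g + (18 + 2*g² + 6*g)) = 175/(15 + 2*g² + 7*g))
t(-271)/(-28918) = (175/(15 + 2*(-271)² + 7*(-271)))/(-28918) = (175/(15 + 2*73441 - 1897))*(-1/28918) = (175/(15 + 146882 - 1897))*(-1/28918) = (175/145000)*(-1/28918) = (175*(1/145000))*(-1/28918) = (7/5800)*(-1/28918) = -7/167724400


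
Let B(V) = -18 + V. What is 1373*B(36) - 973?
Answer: 23741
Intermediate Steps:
1373*B(36) - 973 = 1373*(-18 + 36) - 973 = 1373*18 - 973 = 24714 - 973 = 23741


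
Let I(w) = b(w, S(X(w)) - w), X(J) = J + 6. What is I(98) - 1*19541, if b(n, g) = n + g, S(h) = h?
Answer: -19437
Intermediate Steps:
X(J) = 6 + J
b(n, g) = g + n
I(w) = 6 + w (I(w) = ((6 + w) - w) + w = 6 + w)
I(98) - 1*19541 = (6 + 98) - 1*19541 = 104 - 19541 = -19437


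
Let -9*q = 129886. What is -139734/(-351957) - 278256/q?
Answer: 149926135542/7619047817 ≈ 19.678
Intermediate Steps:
q = -129886/9 (q = -1/9*129886 = -129886/9 ≈ -14432.)
-139734/(-351957) - 278256/q = -139734/(-351957) - 278256/(-129886/9) = -139734*(-1/351957) - 278256*(-9/129886) = 46578/117319 + 1252152/64943 = 149926135542/7619047817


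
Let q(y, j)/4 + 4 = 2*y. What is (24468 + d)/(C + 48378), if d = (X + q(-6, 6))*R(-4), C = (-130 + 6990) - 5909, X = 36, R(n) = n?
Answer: 24580/49329 ≈ 0.49829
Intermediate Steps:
q(y, j) = -16 + 8*y (q(y, j) = -16 + 4*(2*y) = -16 + 8*y)
C = 951 (C = 6860 - 5909 = 951)
d = 112 (d = (36 + (-16 + 8*(-6)))*(-4) = (36 + (-16 - 48))*(-4) = (36 - 64)*(-4) = -28*(-4) = 112)
(24468 + d)/(C + 48378) = (24468 + 112)/(951 + 48378) = 24580/49329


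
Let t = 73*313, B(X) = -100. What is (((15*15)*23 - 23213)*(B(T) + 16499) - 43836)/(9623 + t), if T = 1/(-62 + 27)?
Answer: -147924499/16236 ≈ -9110.9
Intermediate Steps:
T = -1/35 (T = 1/(-35) = -1/35 ≈ -0.028571)
t = 22849
(((15*15)*23 - 23213)*(B(T) + 16499) - 43836)/(9623 + t) = (((15*15)*23 - 23213)*(-100 + 16499) - 43836)/(9623 + 22849) = ((225*23 - 23213)*16399 - 43836)/32472 = ((5175 - 23213)*16399 - 43836)*(1/32472) = (-18038*16399 - 43836)*(1/32472) = (-295805162 - 43836)*(1/32472) = -295848998*1/32472 = -147924499/16236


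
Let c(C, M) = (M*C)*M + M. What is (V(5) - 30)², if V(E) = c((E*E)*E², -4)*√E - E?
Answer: 499601305 - 699720*√5 ≈ 4.9804e+8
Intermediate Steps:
c(C, M) = M + C*M² (c(C, M) = (C*M)*M + M = C*M² + M = M + C*M²)
V(E) = -E + √E*(-4 + 16*E⁴) (V(E) = (-4*(1 + ((E*E)*E²)*(-4)))*√E - E = (-4*(1 + (E²*E²)*(-4)))*√E - E = (-4*(1 + E⁴*(-4)))*√E - E = (-4*(1 - 4*E⁴))*√E - E = (-4 + 16*E⁴)*√E - E = √E*(-4 + 16*E⁴) - E = -E + √E*(-4 + 16*E⁴))
(V(5) - 30)² = ((-1*5 + √5*(-4 + 16*5⁴)) - 30)² = ((-5 + √5*(-4 + 16*625)) - 30)² = ((-5 + √5*(-4 + 10000)) - 30)² = ((-5 + √5*9996) - 30)² = ((-5 + 9996*√5) - 30)² = (-35 + 9996*√5)²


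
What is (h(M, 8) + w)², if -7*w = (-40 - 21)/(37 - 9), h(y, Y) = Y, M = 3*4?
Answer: 2653641/38416 ≈ 69.076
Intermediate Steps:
M = 12
w = 61/196 (w = -(-40 - 21)/(7*(37 - 9)) = -(-61)/(7*28) = -⅐*(-61/28) = 61/196 ≈ 0.31122)
(h(M, 8) + w)² = (8 + 61/196)² = (1629/196)² = 2653641/38416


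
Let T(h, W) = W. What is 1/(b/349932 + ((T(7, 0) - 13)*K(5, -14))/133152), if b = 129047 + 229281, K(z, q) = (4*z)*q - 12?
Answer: 13297416/13995557 ≈ 0.95012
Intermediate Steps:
K(z, q) = -12 + 4*q*z (K(z, q) = 4*q*z - 12 = -12 + 4*q*z)
b = 358328
1/(b/349932 + ((T(7, 0) - 13)*K(5, -14))/133152) = 1/(358328/349932 + ((0 - 13)*(-12 + 4*(-14)*5))/133152) = 1/(358328*(1/349932) - 13*(-12 - 280)*(1/133152)) = 1/(89582/87483 - 13*(-292)*(1/133152)) = 1/(89582/87483 + 3796*(1/133152)) = 1/(89582/87483 + 13/456) = 1/(13995557/13297416) = 13297416/13995557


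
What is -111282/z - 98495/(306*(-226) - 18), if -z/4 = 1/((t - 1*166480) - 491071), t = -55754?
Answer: -686361782064470/34587 ≈ -1.9844e+10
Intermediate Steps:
z = 4/713305 (z = -4/((-55754 - 1*166480) - 491071) = -4/((-55754 - 166480) - 491071) = -4/(-222234 - 491071) = -4/(-713305) = -4*(-1/713305) = 4/713305 ≈ 5.6077e-6)
-111282/z - 98495/(306*(-226) - 18) = -111282/4/713305 - 98495/(306*(-226) - 18) = -111282*713305/4 - 98495/(-69156 - 18) = -39689003505/2 - 98495/(-69174) = -39689003505/2 - 98495*(-1/69174) = -39689003505/2 + 98495/69174 = -686361782064470/34587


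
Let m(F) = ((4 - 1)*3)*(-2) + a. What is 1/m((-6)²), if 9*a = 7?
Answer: -9/155 ≈ -0.058065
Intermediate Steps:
a = 7/9 (a = (⅑)*7 = 7/9 ≈ 0.77778)
m(F) = -155/9 (m(F) = ((4 - 1)*3)*(-2) + 7/9 = (3*3)*(-2) + 7/9 = 9*(-2) + 7/9 = -18 + 7/9 = -155/9)
1/m((-6)²) = 1/(-155/9) = -9/155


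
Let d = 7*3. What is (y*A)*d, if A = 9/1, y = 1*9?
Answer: 1701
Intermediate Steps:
y = 9
A = 9 (A = 9*1 = 9)
d = 21
(y*A)*d = (9*9)*21 = 81*21 = 1701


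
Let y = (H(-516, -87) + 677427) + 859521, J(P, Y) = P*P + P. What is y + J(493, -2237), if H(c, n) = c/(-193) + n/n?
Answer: 343635279/193 ≈ 1.7805e+6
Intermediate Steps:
H(c, n) = 1 - c/193 (H(c, n) = c*(-1/193) + 1 = -c/193 + 1 = 1 - c/193)
J(P, Y) = P + P² (J(P, Y) = P² + P = P + P²)
y = 296631673/193 (y = ((1 - 1/193*(-516)) + 677427) + 859521 = ((1 + 516/193) + 677427) + 859521 = (709/193 + 677427) + 859521 = 130744120/193 + 859521 = 296631673/193 ≈ 1.5370e+6)
y + J(493, -2237) = 296631673/193 + 493*(1 + 493) = 296631673/193 + 493*494 = 296631673/193 + 243542 = 343635279/193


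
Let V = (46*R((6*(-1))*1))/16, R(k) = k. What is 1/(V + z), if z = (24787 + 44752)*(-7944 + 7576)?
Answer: -4/102361477 ≈ -3.9077e-8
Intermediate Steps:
V = -69/4 (V = (46*((6*(-1))*1))/16 = (46*(-6*1))*(1/16) = (46*(-6))*(1/16) = -276*1/16 = -69/4 ≈ -17.250)
z = -25590352 (z = 69539*(-368) = -25590352)
1/(V + z) = 1/(-69/4 - 25590352) = 1/(-102361477/4) = -4/102361477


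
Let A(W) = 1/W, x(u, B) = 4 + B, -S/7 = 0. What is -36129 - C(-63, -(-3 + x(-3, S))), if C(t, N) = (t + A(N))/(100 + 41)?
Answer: -5094125/141 ≈ -36129.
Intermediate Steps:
S = 0 (S = -7*0 = 0)
C(t, N) = t/141 + 1/(141*N) (C(t, N) = (t + 1/N)/(100 + 41) = (t + 1/N)/141 = (t + 1/N)*(1/141) = t/141 + 1/(141*N))
-36129 - C(-63, -(-3 + x(-3, S))) = -36129 - (1 - (-3 + (4 + 0))*(-63))/(141*((-(-3 + (4 + 0))))) = -36129 - (1 - (-3 + 4)*(-63))/(141*((-(-3 + 4)))) = -36129 - (1 - 1*1*(-63))/(141*((-1*1))) = -36129 - (1 - 1*(-63))/(141*(-1)) = -36129 - (-1)*(1 + 63)/141 = -36129 - (-1)*64/141 = -36129 - 1*(-64/141) = -36129 + 64/141 = -5094125/141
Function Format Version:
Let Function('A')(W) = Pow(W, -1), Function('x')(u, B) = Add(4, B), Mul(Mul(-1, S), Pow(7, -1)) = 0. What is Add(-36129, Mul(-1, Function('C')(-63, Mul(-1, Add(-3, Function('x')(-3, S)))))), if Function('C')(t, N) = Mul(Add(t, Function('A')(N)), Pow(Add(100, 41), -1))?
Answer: Rational(-5094125, 141) ≈ -36129.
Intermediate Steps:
S = 0 (S = Mul(-7, 0) = 0)
Function('C')(t, N) = Add(Mul(Rational(1, 141), t), Mul(Rational(1, 141), Pow(N, -1))) (Function('C')(t, N) = Mul(Add(t, Pow(N, -1)), Pow(Add(100, 41), -1)) = Mul(Add(t, Pow(N, -1)), Pow(141, -1)) = Mul(Add(t, Pow(N, -1)), Rational(1, 141)) = Add(Mul(Rational(1, 141), t), Mul(Rational(1, 141), Pow(N, -1))))
Add(-36129, Mul(-1, Function('C')(-63, Mul(-1, Add(-3, Function('x')(-3, S)))))) = Add(-36129, Mul(-1, Mul(Rational(1, 141), Pow(Mul(-1, Add(-3, Add(4, 0))), -1), Add(1, Mul(Mul(-1, Add(-3, Add(4, 0))), -63))))) = Add(-36129, Mul(-1, Mul(Rational(1, 141), Pow(Mul(-1, Add(-3, 4)), -1), Add(1, Mul(Mul(-1, Add(-3, 4)), -63))))) = Add(-36129, Mul(-1, Mul(Rational(1, 141), Pow(Mul(-1, 1), -1), Add(1, Mul(Mul(-1, 1), -63))))) = Add(-36129, Mul(-1, Mul(Rational(1, 141), Pow(-1, -1), Add(1, Mul(-1, -63))))) = Add(-36129, Mul(-1, Mul(Rational(1, 141), -1, Add(1, 63)))) = Add(-36129, Mul(-1, Mul(Rational(1, 141), -1, 64))) = Add(-36129, Mul(-1, Rational(-64, 141))) = Add(-36129, Rational(64, 141)) = Rational(-5094125, 141)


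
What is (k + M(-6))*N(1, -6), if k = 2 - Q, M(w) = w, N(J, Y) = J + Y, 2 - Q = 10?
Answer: -20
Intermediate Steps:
Q = -8 (Q = 2 - 1*10 = 2 - 10 = -8)
k = 10 (k = 2 - 1*(-8) = 2 + 8 = 10)
(k + M(-6))*N(1, -6) = (10 - 6)*(1 - 6) = 4*(-5) = -20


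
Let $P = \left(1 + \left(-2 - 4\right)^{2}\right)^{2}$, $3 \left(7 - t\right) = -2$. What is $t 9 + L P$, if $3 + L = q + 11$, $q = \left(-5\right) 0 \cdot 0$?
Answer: $11021$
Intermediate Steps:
$t = \frac{23}{3}$ ($t = 7 - - \frac{2}{3} = 7 + \frac{2}{3} = \frac{23}{3} \approx 7.6667$)
$q = 0$ ($q = 0 \cdot 0 = 0$)
$L = 8$ ($L = -3 + \left(0 + 11\right) = -3 + 11 = 8$)
$P = 1369$ ($P = \left(1 + \left(-6\right)^{2}\right)^{2} = \left(1 + 36\right)^{2} = 37^{2} = 1369$)
$t 9 + L P = \frac{23}{3} \cdot 9 + 8 \cdot 1369 = 69 + 10952 = 11021$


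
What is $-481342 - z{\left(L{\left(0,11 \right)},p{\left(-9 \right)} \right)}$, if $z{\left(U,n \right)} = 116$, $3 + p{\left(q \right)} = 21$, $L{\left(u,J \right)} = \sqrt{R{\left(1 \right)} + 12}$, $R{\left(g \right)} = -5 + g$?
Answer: $-481458$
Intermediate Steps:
$L{\left(u,J \right)} = 2 \sqrt{2}$ ($L{\left(u,J \right)} = \sqrt{\left(-5 + 1\right) + 12} = \sqrt{-4 + 12} = \sqrt{8} = 2 \sqrt{2}$)
$p{\left(q \right)} = 18$ ($p{\left(q \right)} = -3 + 21 = 18$)
$-481342 - z{\left(L{\left(0,11 \right)},p{\left(-9 \right)} \right)} = -481342 - 116 = -481458$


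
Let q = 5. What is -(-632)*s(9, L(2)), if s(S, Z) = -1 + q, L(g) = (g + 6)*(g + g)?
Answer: 2528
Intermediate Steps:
L(g) = 2*g*(6 + g) (L(g) = (6 + g)*(2*g) = 2*g*(6 + g))
s(S, Z) = 4 (s(S, Z) = -1 + 5 = 4)
-(-632)*s(9, L(2)) = -(-632)*4 = -1*(-2528) = 2528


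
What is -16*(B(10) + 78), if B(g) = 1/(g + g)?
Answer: -6244/5 ≈ -1248.8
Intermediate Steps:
B(g) = 1/(2*g)
-16*(B(10) + 78) = -16*((1/2)/10 + 78) = -16*((1/2)*(1/10) + 78) = -16*(1/20 + 78) = -16*1561/20 = -6244/5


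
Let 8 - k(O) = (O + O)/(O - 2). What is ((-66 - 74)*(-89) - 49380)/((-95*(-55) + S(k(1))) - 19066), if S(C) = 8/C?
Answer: 184600/69201 ≈ 2.6676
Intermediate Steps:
k(O) = 8 - 2*O/(-2 + O) (k(O) = 8 - (O + O)/(O - 2) = 8 - 2*O/(-2 + O))
((-66 - 74)*(-89) - 49380)/((-95*(-55) + S(k(1))) - 19066) = ((-66 - 74)*(-89) - 49380)/((-95*(-55) + 8/((2*(-8 + 3*1)/(-2 + 1)))) - 19066) = (-140*(-89) - 49380)/((5225 + 8/((2*(-8 + 3)/(-1)))) - 19066) = (12460 - 49380)/((5225 + 8/((2*(-1)*(-5)))) - 19066) = -36920/((5225 + 8/10) - 19066) = -36920/((5225 + 8*(1/10)) - 19066) = -36920/((5225 + 4/5) - 19066) = -36920/(26129/5 - 19066) = -36920/(-69201/5) = -36920*(-5/69201) = 184600/69201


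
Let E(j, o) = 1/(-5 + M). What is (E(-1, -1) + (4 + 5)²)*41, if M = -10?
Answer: 49774/15 ≈ 3318.3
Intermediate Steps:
E(j, o) = -1/15 (E(j, o) = 1/(-5 - 10) = 1/(-15) = -1/15)
(E(-1, -1) + (4 + 5)²)*41 = (-1/15 + (4 + 5)²)*41 = (-1/15 + 9²)*41 = (-1/15 + 81)*41 = (1214/15)*41 = 49774/15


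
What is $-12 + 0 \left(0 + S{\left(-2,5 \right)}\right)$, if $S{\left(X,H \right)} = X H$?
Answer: $-12$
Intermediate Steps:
$S{\left(X,H \right)} = H X$
$-12 + 0 \left(0 + S{\left(-2,5 \right)}\right) = -12 + 0 \left(0 + 5 \left(-2\right)\right) = -12 + 0 \left(0 - 10\right) = -12 + 0 \left(-10\right) = -12 + 0 = -12$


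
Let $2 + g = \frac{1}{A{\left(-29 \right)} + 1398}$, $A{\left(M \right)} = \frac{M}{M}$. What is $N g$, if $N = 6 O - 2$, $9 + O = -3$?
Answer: $\frac{206978}{1399} \approx 147.95$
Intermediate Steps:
$A{\left(M \right)} = 1$
$O = -12$ ($O = -9 - 3 = -12$)
$g = - \frac{2797}{1399}$ ($g = -2 + \frac{1}{1 + 1398} = -2 + \frac{1}{1399} = - \frac{2797}{1399} \approx -1.9993$)
$N = -74$ ($N = 6 \left(-12\right) - 2 = -72 - 2 = -74$)
$N g = \left(-74\right) \left(- \frac{2797}{1399}\right) = \frac{206978}{1399}$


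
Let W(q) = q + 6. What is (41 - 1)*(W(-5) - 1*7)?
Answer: -240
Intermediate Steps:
W(q) = 6 + q
(41 - 1)*(W(-5) - 1*7) = (41 - 1)*((6 - 5) - 1*7) = 40*(1 - 7) = 40*(-6) = -240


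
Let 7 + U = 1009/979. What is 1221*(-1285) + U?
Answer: -1536042159/979 ≈ -1.5690e+6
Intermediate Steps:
U = -5844/979 (U = -7 + 1009/979 = -5844/979 ≈ -5.9694)
1221*(-1285) + U = 1221*(-1285) - 5844/979 = -1568985 - 5844/979 = -1536042159/979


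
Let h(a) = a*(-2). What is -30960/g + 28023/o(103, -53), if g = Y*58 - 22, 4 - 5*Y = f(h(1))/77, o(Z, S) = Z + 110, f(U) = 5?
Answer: -47578196/40399 ≈ -1177.7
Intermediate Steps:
h(a) = -2*a
o(Z, S) = 110 + Z
Y = 303/385 (Y = 4/5 - 1/77 = 303/385 ≈ 0.78701)
g = 9104/385 (g = (303/385)*58 - 22 = 17574/385 - 22 = 9104/385 ≈ 23.647)
-30960/g + 28023/o(103, -53) = -30960/9104/385 + 28023/(110 + 103) = -30960*385/9104 + 28023/213 = -744975/569 + 28023*(1/213) = -744975/569 + 9341/71 = -47578196/40399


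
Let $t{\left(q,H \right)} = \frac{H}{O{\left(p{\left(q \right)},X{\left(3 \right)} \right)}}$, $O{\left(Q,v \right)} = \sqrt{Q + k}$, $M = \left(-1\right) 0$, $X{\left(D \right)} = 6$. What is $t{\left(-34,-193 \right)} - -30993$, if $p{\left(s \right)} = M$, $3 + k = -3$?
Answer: $30993 + \frac{193 i \sqrt{6}}{6} \approx 30993.0 + 78.792 i$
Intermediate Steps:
$k = -6$ ($k = -3 - 3 = -6$)
$M = 0$
$p{\left(s \right)} = 0$
$O{\left(Q,v \right)} = \sqrt{-6 + Q}$ ($O{\left(Q,v \right)} = \sqrt{Q - 6} = \sqrt{-6 + Q}$)
$t{\left(q,H \right)} = - \frac{i H \sqrt{6}}{6}$ ($t{\left(q,H \right)} = \frac{H}{\sqrt{-6 + 0}} = \frac{H}{\sqrt{-6}} = \frac{H}{i \sqrt{6}} = H \left(- \frac{i \sqrt{6}}{6}\right) = - \frac{i H \sqrt{6}}{6}$)
$t{\left(-34,-193 \right)} - -30993 = \left(- \frac{1}{6}\right) i \left(-193\right) \sqrt{6} - -30993 = \frac{193 i \sqrt{6}}{6} + 30993 = 30993 + \frac{193 i \sqrt{6}}{6}$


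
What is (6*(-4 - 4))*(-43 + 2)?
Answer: 1968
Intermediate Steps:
(6*(-4 - 4))*(-43 + 2) = (6*(-8))*(-41) = -48*(-41) = 1968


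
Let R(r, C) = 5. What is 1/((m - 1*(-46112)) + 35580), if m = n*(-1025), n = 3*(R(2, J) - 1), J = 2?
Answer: 1/69392 ≈ 1.4411e-5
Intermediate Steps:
n = 12 (n = 3*(5 - 1) = 3*4 = 12)
m = -12300 (m = 12*(-1025) = -12300)
1/((m - 1*(-46112)) + 35580) = 1/((-12300 - 1*(-46112)) + 35580) = 1/((-12300 + 46112) + 35580) = 1/(33812 + 35580) = 1/69392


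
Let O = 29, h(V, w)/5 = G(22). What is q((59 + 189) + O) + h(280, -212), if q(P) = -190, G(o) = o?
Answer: -80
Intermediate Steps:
h(V, w) = 110 (h(V, w) = 5*22 = 110)
q((59 + 189) + O) + h(280, -212) = -190 + 110 = -80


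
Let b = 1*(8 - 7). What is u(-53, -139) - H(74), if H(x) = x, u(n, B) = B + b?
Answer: -212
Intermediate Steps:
b = 1 (b = 1*1 = 1)
u(n, B) = 1 + B (u(n, B) = B + 1 = 1 + B)
u(-53, -139) - H(74) = (1 - 139) - 1*74 = -138 - 74 = -212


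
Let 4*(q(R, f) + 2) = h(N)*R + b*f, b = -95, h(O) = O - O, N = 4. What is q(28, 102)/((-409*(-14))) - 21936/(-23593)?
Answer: 136808615/270187036 ≈ 0.50635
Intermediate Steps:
h(O) = 0
q(R, f) = -2 - 95*f/4 (q(R, f) = -2 + (0*R - 95*f)/4 = -2 + (0 - 95*f)/4 = -2 + (-95*f)/4 = -2 - 95*f/4)
q(28, 102)/((-409*(-14))) - 21936/(-23593) = (-2 - 95/4*102)/((-409*(-14))) - 21936/(-23593) = (-2 - 4845/2)/5726 - 21936*(-1/23593) = -4849/2*1/5726 + 21936/23593 = -4849/11452 + 21936/23593 = 136808615/270187036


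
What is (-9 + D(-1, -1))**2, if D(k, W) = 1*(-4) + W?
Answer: 196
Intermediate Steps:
D(k, W) = -4 + W
(-9 + D(-1, -1))**2 = (-9 + (-4 - 1))**2 = (-9 - 5)**2 = (-14)**2 = 196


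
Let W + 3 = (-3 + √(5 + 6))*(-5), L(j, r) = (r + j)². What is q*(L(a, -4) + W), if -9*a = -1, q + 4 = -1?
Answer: -10985/81 + 25*√11 ≈ -52.702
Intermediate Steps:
q = -5 (q = -4 - 1 = -5)
a = ⅑ (a = -⅑*(-1) = ⅑ ≈ 0.11111)
L(j, r) = (j + r)²
W = 12 - 5*√11 (W = -3 + (-3 + √(5 + 6))*(-5) = -3 + (-3 + √11)*(-5) = -3 + (15 - 5*√11) = 12 - 5*√11 ≈ -4.5831)
q*(L(a, -4) + W) = -5*((⅑ - 4)² + (12 - 5*√11)) = -5*((-35/9)² + (12 - 5*√11)) = -5*(1225/81 + (12 - 5*√11)) = -5*(2197/81 - 5*√11) = -10985/81 + 25*√11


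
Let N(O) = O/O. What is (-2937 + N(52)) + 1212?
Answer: -1724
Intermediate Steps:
N(O) = 1
(-2937 + N(52)) + 1212 = (-2937 + 1) + 1212 = -2936 + 1212 = -1724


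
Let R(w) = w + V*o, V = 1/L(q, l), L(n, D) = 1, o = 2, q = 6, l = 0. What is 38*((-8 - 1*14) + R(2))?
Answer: -684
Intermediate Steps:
V = 1 (V = 1/1 = 1)
R(w) = 2 + w (R(w) = w + 1*2 = w + 2 = 2 + w)
38*((-8 - 1*14) + R(2)) = 38*((-8 - 1*14) + (2 + 2)) = 38*((-8 - 14) + 4) = 38*(-22 + 4) = 38*(-18) = -684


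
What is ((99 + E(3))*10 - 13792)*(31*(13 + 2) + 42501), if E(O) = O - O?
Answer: -550050732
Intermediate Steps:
E(O) = 0
((99 + E(3))*10 - 13792)*(31*(13 + 2) + 42501) = ((99 + 0)*10 - 13792)*(31*(13 + 2) + 42501) = (99*10 - 13792)*(31*15 + 42501) = (990 - 13792)*(465 + 42501) = -12802*42966 = -550050732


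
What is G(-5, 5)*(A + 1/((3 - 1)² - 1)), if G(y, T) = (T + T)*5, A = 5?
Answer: 800/3 ≈ 266.67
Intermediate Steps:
G(y, T) = 10*T (G(y, T) = (2*T)*5 = 10*T)
G(-5, 5)*(A + 1/((3 - 1)² - 1)) = (10*5)*(5 + 1/((3 - 1)² - 1)) = 50*(5 + 1/(2² - 1)) = 50*(5 + 1/(4 - 1)) = 50*(5 + 1/3) = 50*(5 + ⅓) = 50*(16/3) = 800/3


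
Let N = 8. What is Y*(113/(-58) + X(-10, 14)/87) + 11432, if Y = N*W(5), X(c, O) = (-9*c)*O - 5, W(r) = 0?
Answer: 11432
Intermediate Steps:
X(c, O) = -5 - 9*O*c (X(c, O) = -9*O*c - 5 = -5 - 9*O*c)
Y = 0 (Y = 8*0 = 0)
Y*(113/(-58) + X(-10, 14)/87) + 11432 = 0*(113/(-58) + (-5 - 9*14*(-10))/87) + 11432 = 0*(113*(-1/58) + (-5 + 1260)*(1/87)) + 11432 = 0*(-113/58 + 1255*(1/87)) + 11432 = 0*(-113/58 + 1255/87) + 11432 = 0*(2171/174) + 11432 = 0 + 11432 = 11432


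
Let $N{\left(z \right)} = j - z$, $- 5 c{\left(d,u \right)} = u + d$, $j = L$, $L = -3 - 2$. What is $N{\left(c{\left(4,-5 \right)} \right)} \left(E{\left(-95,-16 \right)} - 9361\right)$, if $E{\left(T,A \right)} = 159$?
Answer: $\frac{239252}{5} \approx 47850.0$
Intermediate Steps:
$L = -5$ ($L = -3 - 2 = -5$)
$j = -5$
$c{\left(d,u \right)} = - \frac{d}{5} - \frac{u}{5}$ ($c{\left(d,u \right)} = - \frac{u + d}{5} = - \frac{d + u}{5} = - \frac{d}{5} - \frac{u}{5}$)
$N{\left(z \right)} = -5 - z$
$N{\left(c{\left(4,-5 \right)} \right)} \left(E{\left(-95,-16 \right)} - 9361\right) = \left(-5 - \left(\left(- \frac{1}{5}\right) 4 - -1\right)\right) \left(159 - 9361\right) = \left(-5 - \left(- \frac{4}{5} + 1\right)\right) \left(159 - 9361\right) = \left(-5 - \frac{1}{5}\right) \left(-9202\right) = \left(- \frac{26}{5}\right) \left(-9202\right) = \frac{239252}{5}$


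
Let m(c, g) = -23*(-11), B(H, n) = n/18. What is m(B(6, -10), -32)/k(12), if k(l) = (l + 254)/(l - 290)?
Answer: -35167/133 ≈ -264.41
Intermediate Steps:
B(H, n) = n/18 (B(H, n) = n*(1/18) = n/18)
m(c, g) = 253
k(l) = (254 + l)/(-290 + l)
m(B(6, -10), -32)/k(12) = 253/(((254 + 12)/(-290 + 12))) = 253/((266/(-278))) = 253/((-1/278*266)) = 253/(-133/139) = 253*(-139/133) = -35167/133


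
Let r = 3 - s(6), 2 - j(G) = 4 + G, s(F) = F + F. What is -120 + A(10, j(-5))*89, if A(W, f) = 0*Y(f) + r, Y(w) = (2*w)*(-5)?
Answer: -921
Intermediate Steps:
s(F) = 2*F
j(G) = -2 - G (j(G) = 2 - (4 + G) = 2 + (-4 - G) = -2 - G)
r = -9 (r = 3 - 2*6 = 3 - 1*12 = 3 - 12 = -9)
Y(w) = -10*w
A(W, f) = -9 (A(W, f) = 0*(-10*f) - 9 = 0 - 9 = -9)
-120 + A(10, j(-5))*89 = -120 - 9*89 = -120 - 801 = -921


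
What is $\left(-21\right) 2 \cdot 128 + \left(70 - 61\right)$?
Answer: $-5367$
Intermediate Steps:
$\left(-21\right) 2 \cdot 128 + \left(70 - 61\right) = \left(-42\right) 128 + 9 = -5376 + 9 = -5367$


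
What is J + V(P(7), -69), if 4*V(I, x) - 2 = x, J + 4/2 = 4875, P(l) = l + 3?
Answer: 19425/4 ≈ 4856.3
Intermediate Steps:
P(l) = 3 + l
J = 4873 (J = -2 + 4875 = 4873)
V(I, x) = ½ + x/4
J + V(P(7), -69) = 4873 + (½ + (¼)*(-69)) = 4873 + (½ - 69/4) = 4873 - 67/4 = 19425/4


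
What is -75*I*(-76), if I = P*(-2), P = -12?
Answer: 136800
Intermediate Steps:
I = 24 (I = -12*(-2) = 24)
-75*I*(-76) = -75*24*(-76) = -1800*(-76) = 136800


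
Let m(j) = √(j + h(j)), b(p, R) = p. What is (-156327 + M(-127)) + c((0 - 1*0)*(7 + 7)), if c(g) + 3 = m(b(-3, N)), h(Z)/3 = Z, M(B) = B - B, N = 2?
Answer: -156330 + 2*I*√3 ≈ -1.5633e+5 + 3.4641*I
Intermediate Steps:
M(B) = 0
h(Z) = 3*Z
m(j) = 2*√j (m(j) = √(j + 3*j) = √(4*j) = 2*√j)
c(g) = -3 + 2*I*√3 (c(g) = -3 + 2*√(-3) = -3 + 2*(I*√3) = -3 + 2*I*√3)
(-156327 + M(-127)) + c((0 - 1*0)*(7 + 7)) = (-156327 + 0) + (-3 + 2*I*√3) = -156327 + (-3 + 2*I*√3) = -156330 + 2*I*√3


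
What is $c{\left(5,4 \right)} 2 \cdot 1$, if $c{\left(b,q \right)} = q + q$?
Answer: $16$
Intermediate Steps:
$c{\left(b,q \right)} = 2 q$
$c{\left(5,4 \right)} 2 \cdot 1 = 2 \cdot 4 \cdot 2 \cdot 1 = 8 \cdot 2 \cdot 1 = 16 \cdot 1 = 16$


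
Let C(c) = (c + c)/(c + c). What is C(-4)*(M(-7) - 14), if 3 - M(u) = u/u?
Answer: -12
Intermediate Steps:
C(c) = 1 (C(c) = (2*c)/((2*c)) = (2*c)*(1/(2*c)) = 1)
M(u) = 2 (M(u) = 3 - u/u = 3 - 1*1 = 3 - 1 = 2)
C(-4)*(M(-7) - 14) = 1*(2 - 14) = 1*(-12) = -12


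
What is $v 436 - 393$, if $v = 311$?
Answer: $135203$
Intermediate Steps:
$v 436 - 393 = 311 \cdot 436 - 393 = 135596 - 393 = 135203$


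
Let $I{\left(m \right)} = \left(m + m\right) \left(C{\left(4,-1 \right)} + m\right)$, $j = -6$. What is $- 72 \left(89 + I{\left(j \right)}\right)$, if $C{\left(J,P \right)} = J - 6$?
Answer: $-13320$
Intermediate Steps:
$C{\left(J,P \right)} = -6 + J$ ($C{\left(J,P \right)} = J - 6 = -6 + J$)
$I{\left(m \right)} = 2 m \left(-2 + m\right)$ ($I{\left(m \right)} = \left(m + m\right) \left(\left(-6 + 4\right) + m\right) = 2 m \left(-2 + m\right)$)
$- 72 \left(89 + I{\left(j \right)}\right) = - 72 \left(89 + 2 \left(-6\right) \left(-2 - 6\right)\right) = - 72 \left(89 + 2 \left(-6\right) \left(-8\right)\right) = - 72 \left(89 + 96\right) = \left(-72\right) 185 = -13320$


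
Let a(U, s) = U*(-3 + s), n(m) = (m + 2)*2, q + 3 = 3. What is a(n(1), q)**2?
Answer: 324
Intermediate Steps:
q = 0 (q = -3 + 3 = 0)
n(m) = 4 + 2*m (n(m) = (2 + m)*2 = 4 + 2*m)
a(n(1), q)**2 = ((4 + 2*1)*(-3 + 0))**2 = ((4 + 2)*(-3))**2 = (6*(-3))**2 = (-18)**2 = 324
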